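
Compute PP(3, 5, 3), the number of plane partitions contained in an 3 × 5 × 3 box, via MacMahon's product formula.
PP(3, 5, 3) = 14112

Evaluate the triple product over i = 1..3, j = 1..5, k = 1..3. The factors are (2/1) · (3/2) · (4/3) · (3/2) · (4/3) · (5/4) · (4/3) · (5/4) · … (45 factors total). The numerators and denominators telescope so the product is an integer; carrying out the multiplication exactly gives PP(3, 5, 3) = 14112.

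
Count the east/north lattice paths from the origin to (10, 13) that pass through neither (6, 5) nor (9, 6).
Number of paths = 890120

Inclusion–exclusion. Total paths: C(23, 10) = 1144066. Through P₁: C(11, 6)·C(12, 4) = 228690. Through P₂: C(15, 9)·C(8, 1) = 40040. Since P₁ is strictly southwest of P₂, a monotone path through both must visit P₁ then P₂; paths through both = C(11, 6)·C(4, 3)·C(8, 1) = 14784. Avoid both = 1144066 − 228690 − 40040 + 14784 = 890120.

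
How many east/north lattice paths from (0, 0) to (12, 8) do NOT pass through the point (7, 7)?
Number of paths = 105378

Total paths from (0, 0) to (12, 8): C(20, 12) = 125970. Paths through (7, 7): (paths (0, 0) → (7, 7)) × (paths (7, 7) → (12, 8)) = C(14, 7) · C(6, 5) = 3432 · 6 = 20592. Avoidance count = 125970 − 20592 = 105378.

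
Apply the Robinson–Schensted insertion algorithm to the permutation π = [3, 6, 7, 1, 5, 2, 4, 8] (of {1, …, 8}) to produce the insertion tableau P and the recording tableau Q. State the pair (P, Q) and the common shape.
P = [1, 2, 4, 8] / [3, 5, 7] / [6];  Q = [1, 2, 3, 8] / [4, 5, 7] / [6];  common shape = (4, 3, 1)

Row-insert the values π_1, π_2, … into P one at a time, bumping the leftmost entry strictly greater than the inserted value down to the next row. The recording tableau Q records, in position (i, j), the step at which that cell was added to P.
  Insert 3 (step 1): P = [3];  Q = [1]
  Insert 6 (step 2): P = [3, 6];  Q = [1, 2]
  Insert 7 (step 3): P = [3, 6, 7];  Q = [1, 2, 3]
  Insert 1 (step 4): P = [1, 6, 7] / [3];  Q = [1, 2, 3] / [4]
  Insert 5 (step 5): P = [1, 5, 7] / [3, 6];  Q = [1, 2, 3] / [4, 5]
  Insert 2 (step 6): P = [1, 2, 7] / [3, 5] / [6];  Q = [1, 2, 3] / [4, 5] / [6]
  Insert 4 (step 7): P = [1, 2, 4] / [3, 5, 7] / [6];  Q = [1, 2, 3] / [4, 5, 7] / [6]
  Insert 8 (step 8): P = [1, 2, 4, 8] / [3, 5, 7] / [6];  Q = [1, 2, 3, 8] / [4, 5, 7] / [6]
Final shape: (4, 3, 1).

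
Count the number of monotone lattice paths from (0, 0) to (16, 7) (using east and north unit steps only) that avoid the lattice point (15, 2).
Number of paths = 244341

Total paths from (0, 0) to (16, 7): C(23, 16) = 245157. Paths through (15, 2): (paths (0, 0) → (15, 2)) × (paths (15, 2) → (16, 7)) = C(17, 15) · C(6, 1) = 136 · 6 = 816. Avoidance count = 245157 − 816 = 244341.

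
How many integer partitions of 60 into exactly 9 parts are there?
p(60, 9 parts) = 51294

Partitions of n into exactly k parts are in bijection with partitions of n − k into at most k parts (subtract 1 from each part). So p(60, exactly 9) = p(51, parts ≤ 9). Computing via the recurrence p(m, j) = p(m, j−1) + p(m−j, j) gives 51294.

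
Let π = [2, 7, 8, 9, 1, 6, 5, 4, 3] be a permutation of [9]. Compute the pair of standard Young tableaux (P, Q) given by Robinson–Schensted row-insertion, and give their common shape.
P = [1, 3, 8, 9] / [2, 4] / [5] / [6] / [7];  Q = [1, 2, 3, 4] / [5, 6] / [7] / [8] / [9];  common shape = (4, 2, 1, 1, 1)

Row-insert the values π_1, π_2, … into P one at a time, bumping the leftmost entry strictly greater than the inserted value down to the next row. The recording tableau Q records, in position (i, j), the step at which that cell was added to P.
  Insert 2 (step 1): P = [2];  Q = [1]
  Insert 7 (step 2): P = [2, 7];  Q = [1, 2]
  Insert 8 (step 3): P = [2, 7, 8];  Q = [1, 2, 3]
  Insert 9 (step 4): P = [2, 7, 8, 9];  Q = [1, 2, 3, 4]
  Insert 1 (step 5): P = [1, 7, 8, 9] / [2];  Q = [1, 2, 3, 4] / [5]
  Insert 6 (step 6): P = [1, 6, 8, 9] / [2, 7];  Q = [1, 2, 3, 4] / [5, 6]
  Insert 5 (step 7): P = [1, 5, 8, 9] / [2, 6] / [7];  Q = [1, 2, 3, 4] / [5, 6] / [7]
  Insert 4 (step 8): P = [1, 4, 8, 9] / [2, 5] / [6] / [7];  Q = [1, 2, 3, 4] / [5, 6] / [7] / [8]
  Insert 3 (step 9): P = [1, 3, 8, 9] / [2, 4] / [5] / [6] / [7];  Q = [1, 2, 3, 4] / [5, 6] / [7] / [8] / [9]
Final shape: (4, 2, 1, 1, 1).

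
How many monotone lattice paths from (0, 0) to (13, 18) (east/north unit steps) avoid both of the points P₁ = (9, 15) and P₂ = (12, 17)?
Number of paths = 82848645

Inclusion–exclusion. Total paths: C(31, 13) = 206253075. Through P₁: C(24, 9)·C(7, 4) = 45762640. Through P₂: C(29, 12)·C(2, 1) = 103791870. Since P₁ is strictly southwest of P₂, a monotone path through both must visit P₁ then P₂; paths through both = C(24, 9)·C(5, 3)·C(2, 1) = 26150080. Avoid both = 206253075 − 45762640 − 103791870 + 26150080 = 82848645.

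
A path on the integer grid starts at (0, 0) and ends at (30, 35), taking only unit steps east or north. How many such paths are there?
Number of paths = 3009106305270645216

A monotone lattice path from (0, 0) to (30, 35) consists of 30 east steps and 35 north steps in some order, so it is determined by which 30 of the 65 steps are east. The count is C(65, 30) = 3009106305270645216.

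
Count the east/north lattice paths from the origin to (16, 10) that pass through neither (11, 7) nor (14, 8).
Number of paths = 2374747

Inclusion–exclusion. Total paths: C(26, 16) = 5311735. Through P₁: C(18, 11)·C(8, 5) = 1782144. Through P₂: C(22, 14)·C(4, 2) = 1918620. Since P₁ is strictly southwest of P₂, a monotone path through both must visit P₁ then P₂; paths through both = C(18, 11)·C(4, 3)·C(4, 2) = 763776. Avoid both = 5311735 − 1782144 − 1918620 + 763776 = 2374747.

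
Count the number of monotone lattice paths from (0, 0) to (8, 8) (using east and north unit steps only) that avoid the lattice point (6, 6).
Number of paths = 7326

Total paths from (0, 0) to (8, 8): C(16, 8) = 12870. Paths through (6, 6): (paths (0, 0) → (6, 6)) × (paths (6, 6) → (8, 8)) = C(12, 6) · C(4, 2) = 924 · 6 = 5544. Avoidance count = 12870 − 5544 = 7326.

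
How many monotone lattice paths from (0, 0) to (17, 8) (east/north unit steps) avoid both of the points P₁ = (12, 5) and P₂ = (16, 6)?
Number of paths = 604028

Inclusion–exclusion. Total paths: C(25, 17) = 1081575. Through P₁: C(17, 12)·C(8, 5) = 346528. Through P₂: C(22, 16)·C(3, 1) = 223839. Since P₁ is strictly southwest of P₂, a monotone path through both must visit P₁ then P₂; paths through both = C(17, 12)·C(5, 4)·C(3, 1) = 92820. Avoid both = 1081575 − 346528 − 223839 + 92820 = 604028.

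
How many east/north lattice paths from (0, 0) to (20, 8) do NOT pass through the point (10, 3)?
Number of paths = 2249247

Total paths from (0, 0) to (20, 8): C(28, 20) = 3108105. Paths through (10, 3): (paths (0, 0) → (10, 3)) × (paths (10, 3) → (20, 8)) = C(13, 10) · C(15, 10) = 286 · 3003 = 858858. Avoidance count = 3108105 − 858858 = 2249247.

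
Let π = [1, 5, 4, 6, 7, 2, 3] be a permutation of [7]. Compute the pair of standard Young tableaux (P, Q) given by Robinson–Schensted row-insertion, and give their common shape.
P = [1, 2, 3, 7] / [4, 6] / [5];  Q = [1, 2, 4, 5] / [3, 7] / [6];  common shape = (4, 2, 1)

Row-insert the values π_1, π_2, … into P one at a time, bumping the leftmost entry strictly greater than the inserted value down to the next row. The recording tableau Q records, in position (i, j), the step at which that cell was added to P.
  Insert 1 (step 1): P = [1];  Q = [1]
  Insert 5 (step 2): P = [1, 5];  Q = [1, 2]
  Insert 4 (step 3): P = [1, 4] / [5];  Q = [1, 2] / [3]
  Insert 6 (step 4): P = [1, 4, 6] / [5];  Q = [1, 2, 4] / [3]
  Insert 7 (step 5): P = [1, 4, 6, 7] / [5];  Q = [1, 2, 4, 5] / [3]
  Insert 2 (step 6): P = [1, 2, 6, 7] / [4] / [5];  Q = [1, 2, 4, 5] / [3] / [6]
  Insert 3 (step 7): P = [1, 2, 3, 7] / [4, 6] / [5];  Q = [1, 2, 4, 5] / [3, 7] / [6]
Final shape: (4, 2, 1).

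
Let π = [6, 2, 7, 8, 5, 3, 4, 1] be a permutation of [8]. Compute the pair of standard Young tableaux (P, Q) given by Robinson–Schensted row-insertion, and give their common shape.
P = [1, 3, 4] / [2, 7, 8] / [5] / [6];  Q = [1, 3, 4] / [2, 5, 7] / [6] / [8];  common shape = (3, 3, 1, 1)

Row-insert the values π_1, π_2, … into P one at a time, bumping the leftmost entry strictly greater than the inserted value down to the next row. The recording tableau Q records, in position (i, j), the step at which that cell was added to P.
  Insert 6 (step 1): P = [6];  Q = [1]
  Insert 2 (step 2): P = [2] / [6];  Q = [1] / [2]
  Insert 7 (step 3): P = [2, 7] / [6];  Q = [1, 3] / [2]
  Insert 8 (step 4): P = [2, 7, 8] / [6];  Q = [1, 3, 4] / [2]
  Insert 5 (step 5): P = [2, 5, 8] / [6, 7];  Q = [1, 3, 4] / [2, 5]
  Insert 3 (step 6): P = [2, 3, 8] / [5, 7] / [6];  Q = [1, 3, 4] / [2, 5] / [6]
  Insert 4 (step 7): P = [2, 3, 4] / [5, 7, 8] / [6];  Q = [1, 3, 4] / [2, 5, 7] / [6]
  Insert 1 (step 8): P = [1, 3, 4] / [2, 7, 8] / [5] / [6];  Q = [1, 3, 4] / [2, 5, 7] / [6] / [8]
Final shape: (3, 3, 1, 1).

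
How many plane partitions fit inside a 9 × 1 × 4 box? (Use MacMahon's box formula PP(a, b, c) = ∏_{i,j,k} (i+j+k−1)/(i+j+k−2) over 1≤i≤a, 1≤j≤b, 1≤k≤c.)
PP(9, 1, 4) = 715

Evaluate the triple product over i = 1..9, j = 1..1, k = 1..4. The factors are (2/1) · (3/2) · (4/3) · (5/4) · (3/2) · (4/3) · (5/4) · (6/5) · … (36 factors total). The numerators and denominators telescope so the product is an integer; carrying out the multiplication exactly gives PP(9, 1, 4) = 715.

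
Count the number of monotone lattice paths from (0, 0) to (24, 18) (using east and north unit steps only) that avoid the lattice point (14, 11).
Number of paths = 267009605850

Total paths from (0, 0) to (24, 18): C(42, 24) = 353697121050. Paths through (14, 11): (paths (0, 0) → (14, 11)) × (paths (14, 11) → (24, 18)) = C(25, 14) · C(17, 10) = 4457400 · 19448 = 86687515200. Avoidance count = 353697121050 − 86687515200 = 267009605850.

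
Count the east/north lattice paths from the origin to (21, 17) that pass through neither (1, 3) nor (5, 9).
Number of paths = 22358623518

Inclusion–exclusion. Total paths: C(38, 21) = 28781143380. Through P₁: C(4, 1)·C(34, 20) = 5567902560. Through P₂: C(14, 5)·C(24, 16) = 1472412942. Since P₁ is strictly southwest of P₂, a monotone path through both must visit P₁ then P₂; paths through both = C(4, 1)·C(10, 4)·C(24, 16) = 617795640. Avoid both = 28781143380 − 5567902560 − 1472412942 + 617795640 = 22358623518.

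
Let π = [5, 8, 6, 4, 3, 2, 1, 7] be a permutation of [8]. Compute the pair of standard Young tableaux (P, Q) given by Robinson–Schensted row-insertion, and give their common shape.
P = [1, 6, 7] / [2] / [3] / [4] / [5] / [8];  Q = [1, 2, 8] / [3] / [4] / [5] / [6] / [7];  common shape = (3, 1, 1, 1, 1, 1)

Row-insert the values π_1, π_2, … into P one at a time, bumping the leftmost entry strictly greater than the inserted value down to the next row. The recording tableau Q records, in position (i, j), the step at which that cell was added to P.
  Insert 5 (step 1): P = [5];  Q = [1]
  Insert 8 (step 2): P = [5, 8];  Q = [1, 2]
  Insert 6 (step 3): P = [5, 6] / [8];  Q = [1, 2] / [3]
  Insert 4 (step 4): P = [4, 6] / [5] / [8];  Q = [1, 2] / [3] / [4]
  Insert 3 (step 5): P = [3, 6] / [4] / [5] / [8];  Q = [1, 2] / [3] / [4] / [5]
  Insert 2 (step 6): P = [2, 6] / [3] / [4] / [5] / [8];  Q = [1, 2] / [3] / [4] / [5] / [6]
  Insert 1 (step 7): P = [1, 6] / [2] / [3] / [4] / [5] / [8];  Q = [1, 2] / [3] / [4] / [5] / [6] / [7]
  Insert 7 (step 8): P = [1, 6, 7] / [2] / [3] / [4] / [5] / [8];  Q = [1, 2, 8] / [3] / [4] / [5] / [6] / [7]
Final shape: (3, 1, 1, 1, 1, 1).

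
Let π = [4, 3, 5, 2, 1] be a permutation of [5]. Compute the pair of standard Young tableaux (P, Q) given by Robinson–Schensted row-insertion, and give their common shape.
P = [1, 5] / [2] / [3] / [4];  Q = [1, 3] / [2] / [4] / [5];  common shape = (2, 1, 1, 1)

Row-insert the values π_1, π_2, … into P one at a time, bumping the leftmost entry strictly greater than the inserted value down to the next row. The recording tableau Q records, in position (i, j), the step at which that cell was added to P.
  Insert 4 (step 1): P = [4];  Q = [1]
  Insert 3 (step 2): P = [3] / [4];  Q = [1] / [2]
  Insert 5 (step 3): P = [3, 5] / [4];  Q = [1, 3] / [2]
  Insert 2 (step 4): P = [2, 5] / [3] / [4];  Q = [1, 3] / [2] / [4]
  Insert 1 (step 5): P = [1, 5] / [2] / [3] / [4];  Q = [1, 3] / [2] / [4] / [5]
Final shape: (2, 1, 1, 1).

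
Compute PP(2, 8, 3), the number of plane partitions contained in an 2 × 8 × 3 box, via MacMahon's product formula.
PP(2, 8, 3) = 9075

Evaluate the triple product over i = 1..2, j = 1..8, k = 1..3. The factors are (2/1) · (3/2) · (4/3) · (3/2) · (4/3) · (5/4) · (4/3) · (5/4) · … (48 factors total). The numerators and denominators telescope so the product is an integer; carrying out the multiplication exactly gives PP(2, 8, 3) = 9075.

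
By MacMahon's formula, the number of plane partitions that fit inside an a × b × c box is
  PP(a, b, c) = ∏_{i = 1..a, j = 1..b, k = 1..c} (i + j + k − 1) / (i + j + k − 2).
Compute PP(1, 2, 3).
PP(1, 2, 3) = 10

Evaluate the triple product over i = 1..1, j = 1..2, k = 1..3. The factors are (2/1) · (3/2) · (4/3) · (3/2) · (4/3) · (5/4). The numerators and denominators telescope so the product is an integer; carrying out the multiplication exactly gives PP(1, 2, 3) = 10.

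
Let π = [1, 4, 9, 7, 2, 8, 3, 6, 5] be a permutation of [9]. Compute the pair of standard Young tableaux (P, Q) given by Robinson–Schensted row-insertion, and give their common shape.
P = [1, 2, 3, 5] / [4, 6, 8] / [7] / [9];  Q = [1, 2, 3, 6] / [4, 7, 8] / [5] / [9];  common shape = (4, 3, 1, 1)

Row-insert the values π_1, π_2, … into P one at a time, bumping the leftmost entry strictly greater than the inserted value down to the next row. The recording tableau Q records, in position (i, j), the step at which that cell was added to P.
  Insert 1 (step 1): P = [1];  Q = [1]
  Insert 4 (step 2): P = [1, 4];  Q = [1, 2]
  Insert 9 (step 3): P = [1, 4, 9];  Q = [1, 2, 3]
  Insert 7 (step 4): P = [1, 4, 7] / [9];  Q = [1, 2, 3] / [4]
  Insert 2 (step 5): P = [1, 2, 7] / [4] / [9];  Q = [1, 2, 3] / [4] / [5]
  Insert 8 (step 6): P = [1, 2, 7, 8] / [4] / [9];  Q = [1, 2, 3, 6] / [4] / [5]
  Insert 3 (step 7): P = [1, 2, 3, 8] / [4, 7] / [9];  Q = [1, 2, 3, 6] / [4, 7] / [5]
  Insert 6 (step 8): P = [1, 2, 3, 6] / [4, 7, 8] / [9];  Q = [1, 2, 3, 6] / [4, 7, 8] / [5]
  Insert 5 (step 9): P = [1, 2, 3, 5] / [4, 6, 8] / [7] / [9];  Q = [1, 2, 3, 6] / [4, 7, 8] / [5] / [9]
Final shape: (4, 3, 1, 1).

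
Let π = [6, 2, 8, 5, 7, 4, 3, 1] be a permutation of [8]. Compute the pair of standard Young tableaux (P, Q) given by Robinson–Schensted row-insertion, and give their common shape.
P = [1, 3, 7] / [2, 8] / [4] / [5] / [6];  Q = [1, 3, 5] / [2, 4] / [6] / [7] / [8];  common shape = (3, 2, 1, 1, 1)

Row-insert the values π_1, π_2, … into P one at a time, bumping the leftmost entry strictly greater than the inserted value down to the next row. The recording tableau Q records, in position (i, j), the step at which that cell was added to P.
  Insert 6 (step 1): P = [6];  Q = [1]
  Insert 2 (step 2): P = [2] / [6];  Q = [1] / [2]
  Insert 8 (step 3): P = [2, 8] / [6];  Q = [1, 3] / [2]
  Insert 5 (step 4): P = [2, 5] / [6, 8];  Q = [1, 3] / [2, 4]
  Insert 7 (step 5): P = [2, 5, 7] / [6, 8];  Q = [1, 3, 5] / [2, 4]
  Insert 4 (step 6): P = [2, 4, 7] / [5, 8] / [6];  Q = [1, 3, 5] / [2, 4] / [6]
  Insert 3 (step 7): P = [2, 3, 7] / [4, 8] / [5] / [6];  Q = [1, 3, 5] / [2, 4] / [6] / [7]
  Insert 1 (step 8): P = [1, 3, 7] / [2, 8] / [4] / [5] / [6];  Q = [1, 3, 5] / [2, 4] / [6] / [7] / [8]
Final shape: (3, 2, 1, 1, 1).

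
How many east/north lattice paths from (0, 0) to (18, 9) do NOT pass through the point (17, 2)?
Number of paths = 4685457

Total paths from (0, 0) to (18, 9): C(27, 18) = 4686825. Paths through (17, 2): (paths (0, 0) → (17, 2)) × (paths (17, 2) → (18, 9)) = C(19, 17) · C(8, 1) = 171 · 8 = 1368. Avoidance count = 4686825 − 1368 = 4685457.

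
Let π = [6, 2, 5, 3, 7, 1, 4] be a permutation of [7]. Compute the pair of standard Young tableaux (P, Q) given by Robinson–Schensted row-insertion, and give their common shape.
P = [1, 3, 4] / [2, 7] / [5] / [6];  Q = [1, 3, 5] / [2, 7] / [4] / [6];  common shape = (3, 2, 1, 1)

Row-insert the values π_1, π_2, … into P one at a time, bumping the leftmost entry strictly greater than the inserted value down to the next row. The recording tableau Q records, in position (i, j), the step at which that cell was added to P.
  Insert 6 (step 1): P = [6];  Q = [1]
  Insert 2 (step 2): P = [2] / [6];  Q = [1] / [2]
  Insert 5 (step 3): P = [2, 5] / [6];  Q = [1, 3] / [2]
  Insert 3 (step 4): P = [2, 3] / [5] / [6];  Q = [1, 3] / [2] / [4]
  Insert 7 (step 5): P = [2, 3, 7] / [5] / [6];  Q = [1, 3, 5] / [2] / [4]
  Insert 1 (step 6): P = [1, 3, 7] / [2] / [5] / [6];  Q = [1, 3, 5] / [2] / [4] / [6]
  Insert 4 (step 7): P = [1, 3, 4] / [2, 7] / [5] / [6];  Q = [1, 3, 5] / [2, 7] / [4] / [6]
Final shape: (3, 2, 1, 1).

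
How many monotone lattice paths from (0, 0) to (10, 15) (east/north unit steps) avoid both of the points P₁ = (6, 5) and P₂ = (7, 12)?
Number of paths = 1872458

Inclusion–exclusion. Total paths: C(25, 10) = 3268760. Through P₁: C(11, 6)·C(14, 4) = 462462. Through P₂: C(19, 7)·C(6, 3) = 1007760. Since P₁ is strictly southwest of P₂, a monotone path through both must visit P₁ then P₂; paths through both = C(11, 6)·C(8, 1)·C(6, 3) = 73920. Avoid both = 3268760 − 462462 − 1007760 + 73920 = 1872458.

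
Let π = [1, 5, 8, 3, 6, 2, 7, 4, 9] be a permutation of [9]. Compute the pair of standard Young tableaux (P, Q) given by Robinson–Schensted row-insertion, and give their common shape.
P = [1, 2, 4, 7, 9] / [3, 6] / [5, 8];  Q = [1, 2, 3, 7, 9] / [4, 5] / [6, 8];  common shape = (5, 2, 2)

Row-insert the values π_1, π_2, … into P one at a time, bumping the leftmost entry strictly greater than the inserted value down to the next row. The recording tableau Q records, in position (i, j), the step at which that cell was added to P.
  Insert 1 (step 1): P = [1];  Q = [1]
  Insert 5 (step 2): P = [1, 5];  Q = [1, 2]
  Insert 8 (step 3): P = [1, 5, 8];  Q = [1, 2, 3]
  Insert 3 (step 4): P = [1, 3, 8] / [5];  Q = [1, 2, 3] / [4]
  Insert 6 (step 5): P = [1, 3, 6] / [5, 8];  Q = [1, 2, 3] / [4, 5]
  Insert 2 (step 6): P = [1, 2, 6] / [3, 8] / [5];  Q = [1, 2, 3] / [4, 5] / [6]
  Insert 7 (step 7): P = [1, 2, 6, 7] / [3, 8] / [5];  Q = [1, 2, 3, 7] / [4, 5] / [6]
  Insert 4 (step 8): P = [1, 2, 4, 7] / [3, 6] / [5, 8];  Q = [1, 2, 3, 7] / [4, 5] / [6, 8]
  Insert 9 (step 9): P = [1, 2, 4, 7, 9] / [3, 6] / [5, 8];  Q = [1, 2, 3, 7, 9] / [4, 5] / [6, 8]
Final shape: (5, 2, 2).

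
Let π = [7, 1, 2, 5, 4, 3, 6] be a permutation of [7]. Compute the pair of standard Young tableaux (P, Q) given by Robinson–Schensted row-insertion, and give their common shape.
P = [1, 2, 3, 6] / [4] / [5] / [7];  Q = [1, 3, 4, 7] / [2] / [5] / [6];  common shape = (4, 1, 1, 1)

Row-insert the values π_1, π_2, … into P one at a time, bumping the leftmost entry strictly greater than the inserted value down to the next row. The recording tableau Q records, in position (i, j), the step at which that cell was added to P.
  Insert 7 (step 1): P = [7];  Q = [1]
  Insert 1 (step 2): P = [1] / [7];  Q = [1] / [2]
  Insert 2 (step 3): P = [1, 2] / [7];  Q = [1, 3] / [2]
  Insert 5 (step 4): P = [1, 2, 5] / [7];  Q = [1, 3, 4] / [2]
  Insert 4 (step 5): P = [1, 2, 4] / [5] / [7];  Q = [1, 3, 4] / [2] / [5]
  Insert 3 (step 6): P = [1, 2, 3] / [4] / [5] / [7];  Q = [1, 3, 4] / [2] / [5] / [6]
  Insert 6 (step 7): P = [1, 2, 3, 6] / [4] / [5] / [7];  Q = [1, 3, 4, 7] / [2] / [5] / [6]
Final shape: (4, 1, 1, 1).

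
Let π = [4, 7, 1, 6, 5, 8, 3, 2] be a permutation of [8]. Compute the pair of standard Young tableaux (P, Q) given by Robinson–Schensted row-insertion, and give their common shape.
P = [1, 2, 8] / [3, 5] / [4] / [6] / [7];  Q = [1, 2, 6] / [3, 4] / [5] / [7] / [8];  common shape = (3, 2, 1, 1, 1)

Row-insert the values π_1, π_2, … into P one at a time, bumping the leftmost entry strictly greater than the inserted value down to the next row. The recording tableau Q records, in position (i, j), the step at which that cell was added to P.
  Insert 4 (step 1): P = [4];  Q = [1]
  Insert 7 (step 2): P = [4, 7];  Q = [1, 2]
  Insert 1 (step 3): P = [1, 7] / [4];  Q = [1, 2] / [3]
  Insert 6 (step 4): P = [1, 6] / [4, 7];  Q = [1, 2] / [3, 4]
  Insert 5 (step 5): P = [1, 5] / [4, 6] / [7];  Q = [1, 2] / [3, 4] / [5]
  Insert 8 (step 6): P = [1, 5, 8] / [4, 6] / [7];  Q = [1, 2, 6] / [3, 4] / [5]
  Insert 3 (step 7): P = [1, 3, 8] / [4, 5] / [6] / [7];  Q = [1, 2, 6] / [3, 4] / [5] / [7]
  Insert 2 (step 8): P = [1, 2, 8] / [3, 5] / [4] / [6] / [7];  Q = [1, 2, 6] / [3, 4] / [5] / [7] / [8]
Final shape: (3, 2, 1, 1, 1).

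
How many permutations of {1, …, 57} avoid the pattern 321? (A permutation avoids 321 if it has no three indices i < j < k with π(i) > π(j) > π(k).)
C_57 = 26700952856774851904245220912664

These 321-avoiding permutations are counted by the Catalan number C_n = (1/(n + 1)) · C(2n, n). For n = 57: C_57 = (1/58) · C(114, 57) = 1548655265692941410446222812934512/58 = 26700952856774851904245220912664.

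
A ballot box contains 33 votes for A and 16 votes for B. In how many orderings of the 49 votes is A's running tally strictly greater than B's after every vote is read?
Strict-lead orderings = 1161588834303

Total orderings of the 49 votes with 33 for A: C(49, 33) = 3348108992991. By the Bertrand ballot formula (Cycle Lemma / reflection principle), the number of orderings in which A is strictly ahead of B throughout is (p − q)/(p + q) · C(p + q, p) = (33 − 16)/(33 + 16) · 3348108992991 = 1161588834303.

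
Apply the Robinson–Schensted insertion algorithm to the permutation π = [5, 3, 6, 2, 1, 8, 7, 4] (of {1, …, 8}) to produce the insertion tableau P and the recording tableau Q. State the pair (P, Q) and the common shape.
P = [1, 4, 7] / [2, 6] / [3, 8] / [5];  Q = [1, 3, 6] / [2, 7] / [4, 8] / [5];  common shape = (3, 2, 2, 1)

Row-insert the values π_1, π_2, … into P one at a time, bumping the leftmost entry strictly greater than the inserted value down to the next row. The recording tableau Q records, in position (i, j), the step at which that cell was added to P.
  Insert 5 (step 1): P = [5];  Q = [1]
  Insert 3 (step 2): P = [3] / [5];  Q = [1] / [2]
  Insert 6 (step 3): P = [3, 6] / [5];  Q = [1, 3] / [2]
  Insert 2 (step 4): P = [2, 6] / [3] / [5];  Q = [1, 3] / [2] / [4]
  Insert 1 (step 5): P = [1, 6] / [2] / [3] / [5];  Q = [1, 3] / [2] / [4] / [5]
  Insert 8 (step 6): P = [1, 6, 8] / [2] / [3] / [5];  Q = [1, 3, 6] / [2] / [4] / [5]
  Insert 7 (step 7): P = [1, 6, 7] / [2, 8] / [3] / [5];  Q = [1, 3, 6] / [2, 7] / [4] / [5]
  Insert 4 (step 8): P = [1, 4, 7] / [2, 6] / [3, 8] / [5];  Q = [1, 3, 6] / [2, 7] / [4, 8] / [5]
Final shape: (3, 2, 2, 1).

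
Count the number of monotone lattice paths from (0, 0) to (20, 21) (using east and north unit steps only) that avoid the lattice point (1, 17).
Number of paths = 269128777830

Total paths from (0, 0) to (20, 21): C(41, 20) = 269128937220. Paths through (1, 17): (paths (0, 0) → (1, 17)) × (paths (1, 17) → (20, 21)) = C(18, 1) · C(23, 19) = 18 · 8855 = 159390. Avoidance count = 269128937220 − 159390 = 269128777830.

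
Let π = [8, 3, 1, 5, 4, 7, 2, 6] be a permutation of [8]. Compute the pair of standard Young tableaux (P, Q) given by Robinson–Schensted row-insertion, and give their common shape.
P = [1, 2, 6] / [3, 4, 7] / [5] / [8];  Q = [1, 4, 6] / [2, 5, 8] / [3] / [7];  common shape = (3, 3, 1, 1)

Row-insert the values π_1, π_2, … into P one at a time, bumping the leftmost entry strictly greater than the inserted value down to the next row. The recording tableau Q records, in position (i, j), the step at which that cell was added to P.
  Insert 8 (step 1): P = [8];  Q = [1]
  Insert 3 (step 2): P = [3] / [8];  Q = [1] / [2]
  Insert 1 (step 3): P = [1] / [3] / [8];  Q = [1] / [2] / [3]
  Insert 5 (step 4): P = [1, 5] / [3] / [8];  Q = [1, 4] / [2] / [3]
  Insert 4 (step 5): P = [1, 4] / [3, 5] / [8];  Q = [1, 4] / [2, 5] / [3]
  Insert 7 (step 6): P = [1, 4, 7] / [3, 5] / [8];  Q = [1, 4, 6] / [2, 5] / [3]
  Insert 2 (step 7): P = [1, 2, 7] / [3, 4] / [5] / [8];  Q = [1, 4, 6] / [2, 5] / [3] / [7]
  Insert 6 (step 8): P = [1, 2, 6] / [3, 4, 7] / [5] / [8];  Q = [1, 4, 6] / [2, 5, 8] / [3] / [7]
Final shape: (3, 3, 1, 1).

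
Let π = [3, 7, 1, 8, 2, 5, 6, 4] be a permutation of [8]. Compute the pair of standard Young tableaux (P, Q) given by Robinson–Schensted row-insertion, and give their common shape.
P = [1, 2, 4, 6] / [3, 5, 8] / [7];  Q = [1, 2, 4, 7] / [3, 5, 6] / [8];  common shape = (4, 3, 1)

Row-insert the values π_1, π_2, … into P one at a time, bumping the leftmost entry strictly greater than the inserted value down to the next row. The recording tableau Q records, in position (i, j), the step at which that cell was added to P.
  Insert 3 (step 1): P = [3];  Q = [1]
  Insert 7 (step 2): P = [3, 7];  Q = [1, 2]
  Insert 1 (step 3): P = [1, 7] / [3];  Q = [1, 2] / [3]
  Insert 8 (step 4): P = [1, 7, 8] / [3];  Q = [1, 2, 4] / [3]
  Insert 2 (step 5): P = [1, 2, 8] / [3, 7];  Q = [1, 2, 4] / [3, 5]
  Insert 5 (step 6): P = [1, 2, 5] / [3, 7, 8];  Q = [1, 2, 4] / [3, 5, 6]
  Insert 6 (step 7): P = [1, 2, 5, 6] / [3, 7, 8];  Q = [1, 2, 4, 7] / [3, 5, 6]
  Insert 4 (step 8): P = [1, 2, 4, 6] / [3, 5, 8] / [7];  Q = [1, 2, 4, 7] / [3, 5, 6] / [8]
Final shape: (4, 3, 1).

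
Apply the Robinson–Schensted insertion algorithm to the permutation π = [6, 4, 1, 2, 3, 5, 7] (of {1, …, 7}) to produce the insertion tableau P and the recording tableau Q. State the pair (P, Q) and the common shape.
P = [1, 2, 3, 5, 7] / [4] / [6];  Q = [1, 4, 5, 6, 7] / [2] / [3];  common shape = (5, 1, 1)

Row-insert the values π_1, π_2, … into P one at a time, bumping the leftmost entry strictly greater than the inserted value down to the next row. The recording tableau Q records, in position (i, j), the step at which that cell was added to P.
  Insert 6 (step 1): P = [6];  Q = [1]
  Insert 4 (step 2): P = [4] / [6];  Q = [1] / [2]
  Insert 1 (step 3): P = [1] / [4] / [6];  Q = [1] / [2] / [3]
  Insert 2 (step 4): P = [1, 2] / [4] / [6];  Q = [1, 4] / [2] / [3]
  Insert 3 (step 5): P = [1, 2, 3] / [4] / [6];  Q = [1, 4, 5] / [2] / [3]
  Insert 5 (step 6): P = [1, 2, 3, 5] / [4] / [6];  Q = [1, 4, 5, 6] / [2] / [3]
  Insert 7 (step 7): P = [1, 2, 3, 5, 7] / [4] / [6];  Q = [1, 4, 5, 6, 7] / [2] / [3]
Final shape: (5, 1, 1).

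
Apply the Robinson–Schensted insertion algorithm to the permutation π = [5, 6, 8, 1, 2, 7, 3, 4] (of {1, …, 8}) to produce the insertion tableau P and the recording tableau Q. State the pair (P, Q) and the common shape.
P = [1, 2, 3, 4] / [5, 6, 7] / [8];  Q = [1, 2, 3, 8] / [4, 5, 6] / [7];  common shape = (4, 3, 1)

Row-insert the values π_1, π_2, … into P one at a time, bumping the leftmost entry strictly greater than the inserted value down to the next row. The recording tableau Q records, in position (i, j), the step at which that cell was added to P.
  Insert 5 (step 1): P = [5];  Q = [1]
  Insert 6 (step 2): P = [5, 6];  Q = [1, 2]
  Insert 8 (step 3): P = [5, 6, 8];  Q = [1, 2, 3]
  Insert 1 (step 4): P = [1, 6, 8] / [5];  Q = [1, 2, 3] / [4]
  Insert 2 (step 5): P = [1, 2, 8] / [5, 6];  Q = [1, 2, 3] / [4, 5]
  Insert 7 (step 6): P = [1, 2, 7] / [5, 6, 8];  Q = [1, 2, 3] / [4, 5, 6]
  Insert 3 (step 7): P = [1, 2, 3] / [5, 6, 7] / [8];  Q = [1, 2, 3] / [4, 5, 6] / [7]
  Insert 4 (step 8): P = [1, 2, 3, 4] / [5, 6, 7] / [8];  Q = [1, 2, 3, 8] / [4, 5, 6] / [7]
Final shape: (4, 3, 1).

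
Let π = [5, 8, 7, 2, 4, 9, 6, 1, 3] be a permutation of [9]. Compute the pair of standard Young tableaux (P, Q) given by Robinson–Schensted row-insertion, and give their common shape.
P = [1, 3, 6] / [2, 4, 9] / [5, 7] / [8];  Q = [1, 2, 6] / [3, 5, 7] / [4, 9] / [8];  common shape = (3, 3, 2, 1)

Row-insert the values π_1, π_2, … into P one at a time, bumping the leftmost entry strictly greater than the inserted value down to the next row. The recording tableau Q records, in position (i, j), the step at which that cell was added to P.
  Insert 5 (step 1): P = [5];  Q = [1]
  Insert 8 (step 2): P = [5, 8];  Q = [1, 2]
  Insert 7 (step 3): P = [5, 7] / [8];  Q = [1, 2] / [3]
  Insert 2 (step 4): P = [2, 7] / [5] / [8];  Q = [1, 2] / [3] / [4]
  Insert 4 (step 5): P = [2, 4] / [5, 7] / [8];  Q = [1, 2] / [3, 5] / [4]
  Insert 9 (step 6): P = [2, 4, 9] / [5, 7] / [8];  Q = [1, 2, 6] / [3, 5] / [4]
  Insert 6 (step 7): P = [2, 4, 6] / [5, 7, 9] / [8];  Q = [1, 2, 6] / [3, 5, 7] / [4]
  Insert 1 (step 8): P = [1, 4, 6] / [2, 7, 9] / [5] / [8];  Q = [1, 2, 6] / [3, 5, 7] / [4] / [8]
  Insert 3 (step 9): P = [1, 3, 6] / [2, 4, 9] / [5, 7] / [8];  Q = [1, 2, 6] / [3, 5, 7] / [4, 9] / [8]
Final shape: (3, 3, 2, 1).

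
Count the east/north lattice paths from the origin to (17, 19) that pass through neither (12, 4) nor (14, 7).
Number of paths = 8524652920

Inclusion–exclusion. Total paths: C(36, 17) = 8597496600. Through P₁: C(16, 12)·C(20, 5) = 28217280. Through P₂: C(21, 14)·C(15, 3) = 52907400. Since P₁ is strictly southwest of P₂, a monotone path through both must visit P₁ then P₂; paths through both = C(16, 12)·C(5, 2)·C(15, 3) = 8281000. Avoid both = 8597496600 − 28217280 − 52907400 + 8281000 = 8524652920.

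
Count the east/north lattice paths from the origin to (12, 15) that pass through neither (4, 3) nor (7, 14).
Number of paths = 12353670

Inclusion–exclusion. Total paths: C(27, 12) = 17383860. Through P₁: C(7, 4)·C(20, 8) = 4408950. Through P₂: C(21, 7)·C(6, 5) = 697680. Since P₁ is strictly southwest of P₂, a monotone path through both must visit P₁ then P₂; paths through both = C(7, 4)·C(14, 3)·C(6, 5) = 76440. Avoid both = 17383860 − 4408950 − 697680 + 76440 = 12353670.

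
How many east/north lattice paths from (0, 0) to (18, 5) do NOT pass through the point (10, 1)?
Number of paths = 28204

Total paths from (0, 0) to (18, 5): C(23, 18) = 33649. Paths through (10, 1): (paths (0, 0) → (10, 1)) × (paths (10, 1) → (18, 5)) = C(11, 10) · C(12, 8) = 11 · 495 = 5445. Avoidance count = 33649 − 5445 = 28204.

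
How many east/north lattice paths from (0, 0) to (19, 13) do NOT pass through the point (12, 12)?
Number of paths = 325740352

Total paths from (0, 0) to (19, 13): C(32, 19) = 347373600. Paths through (12, 12): (paths (0, 0) → (12, 12)) × (paths (12, 12) → (19, 13)) = C(24, 12) · C(8, 7) = 2704156 · 8 = 21633248. Avoidance count = 347373600 − 21633248 = 325740352.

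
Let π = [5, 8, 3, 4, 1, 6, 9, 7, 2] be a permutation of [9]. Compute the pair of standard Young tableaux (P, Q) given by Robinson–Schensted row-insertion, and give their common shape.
P = [1, 2, 6, 7] / [3, 4, 9] / [5, 8];  Q = [1, 2, 6, 7] / [3, 4, 8] / [5, 9];  common shape = (4, 3, 2)

Row-insert the values π_1, π_2, … into P one at a time, bumping the leftmost entry strictly greater than the inserted value down to the next row. The recording tableau Q records, in position (i, j), the step at which that cell was added to P.
  Insert 5 (step 1): P = [5];  Q = [1]
  Insert 8 (step 2): P = [5, 8];  Q = [1, 2]
  Insert 3 (step 3): P = [3, 8] / [5];  Q = [1, 2] / [3]
  Insert 4 (step 4): P = [3, 4] / [5, 8];  Q = [1, 2] / [3, 4]
  Insert 1 (step 5): P = [1, 4] / [3, 8] / [5];  Q = [1, 2] / [3, 4] / [5]
  Insert 6 (step 6): P = [1, 4, 6] / [3, 8] / [5];  Q = [1, 2, 6] / [3, 4] / [5]
  Insert 9 (step 7): P = [1, 4, 6, 9] / [3, 8] / [5];  Q = [1, 2, 6, 7] / [3, 4] / [5]
  Insert 7 (step 8): P = [1, 4, 6, 7] / [3, 8, 9] / [5];  Q = [1, 2, 6, 7] / [3, 4, 8] / [5]
  Insert 2 (step 9): P = [1, 2, 6, 7] / [3, 4, 9] / [5, 8];  Q = [1, 2, 6, 7] / [3, 4, 8] / [5, 9]
Final shape: (4, 3, 2).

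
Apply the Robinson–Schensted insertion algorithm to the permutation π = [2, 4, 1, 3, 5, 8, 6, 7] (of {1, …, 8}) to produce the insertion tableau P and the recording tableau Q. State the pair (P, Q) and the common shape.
P = [1, 3, 5, 6, 7] / [2, 4, 8];  Q = [1, 2, 5, 6, 8] / [3, 4, 7];  common shape = (5, 3)

Row-insert the values π_1, π_2, … into P one at a time, bumping the leftmost entry strictly greater than the inserted value down to the next row. The recording tableau Q records, in position (i, j), the step at which that cell was added to P.
  Insert 2 (step 1): P = [2];  Q = [1]
  Insert 4 (step 2): P = [2, 4];  Q = [1, 2]
  Insert 1 (step 3): P = [1, 4] / [2];  Q = [1, 2] / [3]
  Insert 3 (step 4): P = [1, 3] / [2, 4];  Q = [1, 2] / [3, 4]
  Insert 5 (step 5): P = [1, 3, 5] / [2, 4];  Q = [1, 2, 5] / [3, 4]
  Insert 8 (step 6): P = [1, 3, 5, 8] / [2, 4];  Q = [1, 2, 5, 6] / [3, 4]
  Insert 6 (step 7): P = [1, 3, 5, 6] / [2, 4, 8];  Q = [1, 2, 5, 6] / [3, 4, 7]
  Insert 7 (step 8): P = [1, 3, 5, 6, 7] / [2, 4, 8];  Q = [1, 2, 5, 6, 8] / [3, 4, 7]
Final shape: (5, 3).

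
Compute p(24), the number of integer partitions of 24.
p(24) = 1575

Compute p(n) via the recurrence p(n, m) = p(n, m−1) + p(n−m, m), where p(n, m) counts partitions of n with all parts ≤ m and p(n) = p(n, n). The base cases are p(0, m) = 1 and p(n, 0) = 0 for n > 0. Filling the table yields p(24) = 1575. (Euler's pentagonal recurrence is an alternative.)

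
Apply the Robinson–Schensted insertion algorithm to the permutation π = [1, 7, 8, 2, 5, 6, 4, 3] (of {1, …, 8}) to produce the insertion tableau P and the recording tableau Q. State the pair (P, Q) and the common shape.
P = [1, 2, 3, 6] / [4, 8] / [5] / [7];  Q = [1, 2, 3, 6] / [4, 5] / [7] / [8];  common shape = (4, 2, 1, 1)

Row-insert the values π_1, π_2, … into P one at a time, bumping the leftmost entry strictly greater than the inserted value down to the next row. The recording tableau Q records, in position (i, j), the step at which that cell was added to P.
  Insert 1 (step 1): P = [1];  Q = [1]
  Insert 7 (step 2): P = [1, 7];  Q = [1, 2]
  Insert 8 (step 3): P = [1, 7, 8];  Q = [1, 2, 3]
  Insert 2 (step 4): P = [1, 2, 8] / [7];  Q = [1, 2, 3] / [4]
  Insert 5 (step 5): P = [1, 2, 5] / [7, 8];  Q = [1, 2, 3] / [4, 5]
  Insert 6 (step 6): P = [1, 2, 5, 6] / [7, 8];  Q = [1, 2, 3, 6] / [4, 5]
  Insert 4 (step 7): P = [1, 2, 4, 6] / [5, 8] / [7];  Q = [1, 2, 3, 6] / [4, 5] / [7]
  Insert 3 (step 8): P = [1, 2, 3, 6] / [4, 8] / [5] / [7];  Q = [1, 2, 3, 6] / [4, 5] / [7] / [8]
Final shape: (4, 2, 1, 1).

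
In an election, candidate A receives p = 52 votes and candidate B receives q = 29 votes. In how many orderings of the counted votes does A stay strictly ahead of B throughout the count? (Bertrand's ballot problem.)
Strict-lead orderings = 2308172944585185855760

Total orderings of the 81 votes with 52 for A: C(81, 52) = 8128782978756524100720. By the Bertrand ballot formula (Cycle Lemma / reflection principle), the number of orderings in which A is strictly ahead of B throughout is (p − q)/(p + q) · C(p + q, p) = (52 − 29)/(52 + 29) · 8128782978756524100720 = 2308172944585185855760.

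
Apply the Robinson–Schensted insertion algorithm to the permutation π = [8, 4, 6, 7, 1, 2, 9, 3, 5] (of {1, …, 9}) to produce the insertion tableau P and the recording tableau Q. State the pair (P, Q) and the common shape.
P = [1, 2, 3, 5] / [4, 6, 7, 9] / [8];  Q = [1, 3, 4, 7] / [2, 6, 8, 9] / [5];  common shape = (4, 4, 1)

Row-insert the values π_1, π_2, … into P one at a time, bumping the leftmost entry strictly greater than the inserted value down to the next row. The recording tableau Q records, in position (i, j), the step at which that cell was added to P.
  Insert 8 (step 1): P = [8];  Q = [1]
  Insert 4 (step 2): P = [4] / [8];  Q = [1] / [2]
  Insert 6 (step 3): P = [4, 6] / [8];  Q = [1, 3] / [2]
  Insert 7 (step 4): P = [4, 6, 7] / [8];  Q = [1, 3, 4] / [2]
  Insert 1 (step 5): P = [1, 6, 7] / [4] / [8];  Q = [1, 3, 4] / [2] / [5]
  Insert 2 (step 6): P = [1, 2, 7] / [4, 6] / [8];  Q = [1, 3, 4] / [2, 6] / [5]
  Insert 9 (step 7): P = [1, 2, 7, 9] / [4, 6] / [8];  Q = [1, 3, 4, 7] / [2, 6] / [5]
  Insert 3 (step 8): P = [1, 2, 3, 9] / [4, 6, 7] / [8];  Q = [1, 3, 4, 7] / [2, 6, 8] / [5]
  Insert 5 (step 9): P = [1, 2, 3, 5] / [4, 6, 7, 9] / [8];  Q = [1, 3, 4, 7] / [2, 6, 8, 9] / [5]
Final shape: (4, 4, 1).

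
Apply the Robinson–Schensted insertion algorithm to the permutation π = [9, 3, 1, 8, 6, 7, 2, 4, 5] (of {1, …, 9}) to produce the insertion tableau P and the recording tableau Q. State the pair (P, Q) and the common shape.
P = [1, 2, 4, 5] / [3, 6, 7] / [8] / [9];  Q = [1, 4, 6, 9] / [2, 5, 8] / [3] / [7];  common shape = (4, 3, 1, 1)

Row-insert the values π_1, π_2, … into P one at a time, bumping the leftmost entry strictly greater than the inserted value down to the next row. The recording tableau Q records, in position (i, j), the step at which that cell was added to P.
  Insert 9 (step 1): P = [9];  Q = [1]
  Insert 3 (step 2): P = [3] / [9];  Q = [1] / [2]
  Insert 1 (step 3): P = [1] / [3] / [9];  Q = [1] / [2] / [3]
  Insert 8 (step 4): P = [1, 8] / [3] / [9];  Q = [1, 4] / [2] / [3]
  Insert 6 (step 5): P = [1, 6] / [3, 8] / [9];  Q = [1, 4] / [2, 5] / [3]
  Insert 7 (step 6): P = [1, 6, 7] / [3, 8] / [9];  Q = [1, 4, 6] / [2, 5] / [3]
  Insert 2 (step 7): P = [1, 2, 7] / [3, 6] / [8] / [9];  Q = [1, 4, 6] / [2, 5] / [3] / [7]
  Insert 4 (step 8): P = [1, 2, 4] / [3, 6, 7] / [8] / [9];  Q = [1, 4, 6] / [2, 5, 8] / [3] / [7]
  Insert 5 (step 9): P = [1, 2, 4, 5] / [3, 6, 7] / [8] / [9];  Q = [1, 4, 6, 9] / [2, 5, 8] / [3] / [7]
Final shape: (4, 3, 1, 1).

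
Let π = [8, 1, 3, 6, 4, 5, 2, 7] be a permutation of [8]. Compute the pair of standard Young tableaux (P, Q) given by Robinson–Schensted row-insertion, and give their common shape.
P = [1, 2, 4, 5, 7] / [3] / [6] / [8];  Q = [1, 3, 4, 6, 8] / [2] / [5] / [7];  common shape = (5, 1, 1, 1)

Row-insert the values π_1, π_2, … into P one at a time, bumping the leftmost entry strictly greater than the inserted value down to the next row. The recording tableau Q records, in position (i, j), the step at which that cell was added to P.
  Insert 8 (step 1): P = [8];  Q = [1]
  Insert 1 (step 2): P = [1] / [8];  Q = [1] / [2]
  Insert 3 (step 3): P = [1, 3] / [8];  Q = [1, 3] / [2]
  Insert 6 (step 4): P = [1, 3, 6] / [8];  Q = [1, 3, 4] / [2]
  Insert 4 (step 5): P = [1, 3, 4] / [6] / [8];  Q = [1, 3, 4] / [2] / [5]
  Insert 5 (step 6): P = [1, 3, 4, 5] / [6] / [8];  Q = [1, 3, 4, 6] / [2] / [5]
  Insert 2 (step 7): P = [1, 2, 4, 5] / [3] / [6] / [8];  Q = [1, 3, 4, 6] / [2] / [5] / [7]
  Insert 7 (step 8): P = [1, 2, 4, 5, 7] / [3] / [6] / [8];  Q = [1, 3, 4, 6, 8] / [2] / [5] / [7]
Final shape: (5, 1, 1, 1).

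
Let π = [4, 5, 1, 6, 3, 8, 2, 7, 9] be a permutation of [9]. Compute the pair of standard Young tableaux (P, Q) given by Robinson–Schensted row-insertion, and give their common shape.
P = [1, 2, 6, 7, 9] / [3, 5, 8] / [4];  Q = [1, 2, 4, 6, 9] / [3, 5, 8] / [7];  common shape = (5, 3, 1)

Row-insert the values π_1, π_2, … into P one at a time, bumping the leftmost entry strictly greater than the inserted value down to the next row. The recording tableau Q records, in position (i, j), the step at which that cell was added to P.
  Insert 4 (step 1): P = [4];  Q = [1]
  Insert 5 (step 2): P = [4, 5];  Q = [1, 2]
  Insert 1 (step 3): P = [1, 5] / [4];  Q = [1, 2] / [3]
  Insert 6 (step 4): P = [1, 5, 6] / [4];  Q = [1, 2, 4] / [3]
  Insert 3 (step 5): P = [1, 3, 6] / [4, 5];  Q = [1, 2, 4] / [3, 5]
  Insert 8 (step 6): P = [1, 3, 6, 8] / [4, 5];  Q = [1, 2, 4, 6] / [3, 5]
  Insert 2 (step 7): P = [1, 2, 6, 8] / [3, 5] / [4];  Q = [1, 2, 4, 6] / [3, 5] / [7]
  Insert 7 (step 8): P = [1, 2, 6, 7] / [3, 5, 8] / [4];  Q = [1, 2, 4, 6] / [3, 5, 8] / [7]
  Insert 9 (step 9): P = [1, 2, 6, 7, 9] / [3, 5, 8] / [4];  Q = [1, 2, 4, 6, 9] / [3, 5, 8] / [7]
Final shape: (5, 3, 1).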